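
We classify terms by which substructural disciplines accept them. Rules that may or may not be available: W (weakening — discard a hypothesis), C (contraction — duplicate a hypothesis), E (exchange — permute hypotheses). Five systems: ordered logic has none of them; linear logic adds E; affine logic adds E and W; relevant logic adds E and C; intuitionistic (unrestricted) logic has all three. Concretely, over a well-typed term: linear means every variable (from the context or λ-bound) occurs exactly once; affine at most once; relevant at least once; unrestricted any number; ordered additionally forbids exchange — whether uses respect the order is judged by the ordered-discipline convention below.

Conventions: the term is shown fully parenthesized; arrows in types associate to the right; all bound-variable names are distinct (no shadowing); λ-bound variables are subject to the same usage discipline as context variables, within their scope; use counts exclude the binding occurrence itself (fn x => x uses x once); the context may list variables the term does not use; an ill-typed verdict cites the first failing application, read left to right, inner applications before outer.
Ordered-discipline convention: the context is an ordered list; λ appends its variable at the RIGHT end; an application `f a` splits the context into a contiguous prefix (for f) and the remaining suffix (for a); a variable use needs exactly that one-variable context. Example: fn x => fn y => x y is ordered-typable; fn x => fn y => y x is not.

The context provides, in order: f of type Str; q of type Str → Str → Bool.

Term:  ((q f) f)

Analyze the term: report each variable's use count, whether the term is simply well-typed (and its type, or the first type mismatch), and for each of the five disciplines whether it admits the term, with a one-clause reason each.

use counts: f=2, q=1
use order (left to right): q, f, f
typing: well-typed — term : Bool
ordered: ✗, f ×2 used more than once (contraction)
linear: ✗, f ×2 used more than once (contraction)
affine: ✗, f ×2 used more than once (contraction)
relevant: ✓, at least one use each (f, q)
unrestricted: ✓, simply typable at Bool; W, C, E all held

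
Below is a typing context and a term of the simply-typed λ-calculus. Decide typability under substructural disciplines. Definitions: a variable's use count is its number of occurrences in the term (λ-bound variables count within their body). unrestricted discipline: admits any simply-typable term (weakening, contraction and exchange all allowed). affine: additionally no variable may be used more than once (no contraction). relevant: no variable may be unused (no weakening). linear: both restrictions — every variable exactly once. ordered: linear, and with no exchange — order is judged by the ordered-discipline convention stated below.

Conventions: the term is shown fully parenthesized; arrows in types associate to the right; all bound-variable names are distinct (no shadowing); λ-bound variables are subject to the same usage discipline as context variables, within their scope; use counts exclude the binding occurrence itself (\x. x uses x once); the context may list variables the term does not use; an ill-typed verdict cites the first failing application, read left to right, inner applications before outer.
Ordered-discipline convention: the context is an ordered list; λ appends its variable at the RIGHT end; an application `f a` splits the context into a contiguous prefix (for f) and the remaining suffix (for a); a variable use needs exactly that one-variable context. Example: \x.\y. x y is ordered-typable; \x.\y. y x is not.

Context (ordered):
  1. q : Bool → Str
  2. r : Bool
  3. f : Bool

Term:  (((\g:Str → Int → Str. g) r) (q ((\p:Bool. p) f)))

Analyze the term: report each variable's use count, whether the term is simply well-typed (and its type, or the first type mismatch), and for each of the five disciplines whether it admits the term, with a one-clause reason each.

variable uses: q: 1, r: 1, f: 1, g (λ-bound): 1, p (λ-bound): 1
use order (left to right): g, r, q, p, f
typing: ill-typed: a function awaiting Str → Int → Str gets Bool
ordered: ✗, not simply typable
linear: ✗, fails simple typing
affine: ✗, a type mismatch blocks all five
relevant: ✗, the type mismatch rejects it
unrestricted: ✗, not simply typable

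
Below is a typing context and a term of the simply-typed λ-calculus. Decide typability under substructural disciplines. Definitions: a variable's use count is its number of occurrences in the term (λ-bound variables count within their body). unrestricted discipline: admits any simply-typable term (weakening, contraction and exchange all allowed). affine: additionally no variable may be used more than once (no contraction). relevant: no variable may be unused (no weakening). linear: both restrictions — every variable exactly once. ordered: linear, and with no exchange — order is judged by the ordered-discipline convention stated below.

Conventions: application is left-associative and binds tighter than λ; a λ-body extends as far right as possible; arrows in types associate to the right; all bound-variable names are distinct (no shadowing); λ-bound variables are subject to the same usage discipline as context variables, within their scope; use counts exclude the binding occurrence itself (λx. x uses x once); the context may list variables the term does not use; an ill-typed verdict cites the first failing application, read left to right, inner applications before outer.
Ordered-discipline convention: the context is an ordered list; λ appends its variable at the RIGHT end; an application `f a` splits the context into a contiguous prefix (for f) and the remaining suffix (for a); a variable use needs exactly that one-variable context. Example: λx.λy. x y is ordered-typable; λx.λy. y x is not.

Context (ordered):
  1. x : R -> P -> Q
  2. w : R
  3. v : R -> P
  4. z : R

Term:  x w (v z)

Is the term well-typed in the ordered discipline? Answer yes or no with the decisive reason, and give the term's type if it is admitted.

yes — x, w, v, z: once each, no exchange needed; term : Q
counts: x=1, w=1, v=1, z=1
order of uses: x, w, v, z
typing: well-typed at Q
across the five disciplines: ordered ✓; linear ✓; affine ✓; relevant ✓; unrestricted ✓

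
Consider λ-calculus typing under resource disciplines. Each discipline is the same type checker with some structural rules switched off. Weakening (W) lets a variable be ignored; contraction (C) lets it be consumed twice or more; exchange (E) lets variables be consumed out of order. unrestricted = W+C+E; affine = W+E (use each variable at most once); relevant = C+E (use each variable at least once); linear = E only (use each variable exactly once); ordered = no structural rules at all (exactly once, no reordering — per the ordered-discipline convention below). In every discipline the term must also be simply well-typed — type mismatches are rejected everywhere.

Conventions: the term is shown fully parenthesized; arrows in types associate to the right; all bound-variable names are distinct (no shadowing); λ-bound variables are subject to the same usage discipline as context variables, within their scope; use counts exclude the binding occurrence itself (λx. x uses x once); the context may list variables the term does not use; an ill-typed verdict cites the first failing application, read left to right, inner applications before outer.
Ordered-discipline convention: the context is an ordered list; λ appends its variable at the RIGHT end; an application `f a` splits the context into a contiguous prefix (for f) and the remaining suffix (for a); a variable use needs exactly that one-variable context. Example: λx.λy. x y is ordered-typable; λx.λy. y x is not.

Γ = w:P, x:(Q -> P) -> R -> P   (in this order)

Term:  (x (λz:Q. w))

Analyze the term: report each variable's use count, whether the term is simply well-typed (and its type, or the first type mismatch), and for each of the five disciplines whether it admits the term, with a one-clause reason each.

use counts: w=1; x=1; z (bound)=0
order of uses: x, w
typing: ✓ — R -> P
ordered ✗ (z never used (weakening))
linear ✗ (z never used (weakening))
affine ✓ (w, x, z: no repeats, contraction unneeded)
relevant ✗ (z never used (weakening))
unrestricted ✓ (typability at R -> P is all that's needed)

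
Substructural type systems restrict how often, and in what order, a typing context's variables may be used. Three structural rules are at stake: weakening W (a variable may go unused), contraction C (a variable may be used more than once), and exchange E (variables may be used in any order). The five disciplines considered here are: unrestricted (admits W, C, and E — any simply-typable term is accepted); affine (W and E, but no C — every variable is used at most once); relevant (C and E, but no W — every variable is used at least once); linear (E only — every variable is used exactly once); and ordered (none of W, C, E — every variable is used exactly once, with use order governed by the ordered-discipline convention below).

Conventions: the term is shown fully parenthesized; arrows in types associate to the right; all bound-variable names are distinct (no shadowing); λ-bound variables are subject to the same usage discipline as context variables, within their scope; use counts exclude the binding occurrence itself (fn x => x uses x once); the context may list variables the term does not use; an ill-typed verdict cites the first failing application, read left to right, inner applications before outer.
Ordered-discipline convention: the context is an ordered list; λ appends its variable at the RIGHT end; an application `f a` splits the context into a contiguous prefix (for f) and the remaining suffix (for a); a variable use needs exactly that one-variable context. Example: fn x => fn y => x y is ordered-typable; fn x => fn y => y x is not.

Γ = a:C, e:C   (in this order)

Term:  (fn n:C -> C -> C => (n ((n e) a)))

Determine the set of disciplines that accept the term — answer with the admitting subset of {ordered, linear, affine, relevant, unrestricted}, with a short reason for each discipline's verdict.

accepted by: relevant, unrestricted
counts: a=1; e=1; n (λ-bound)=2
left-to-right use order: n, n, e, a
typing: ✓ — (C -> C -> C) -> C -> C
ordered ✗ (n ×2 used more than once (contraction))
linear ✗ (n ×2 used more than once (contraction))
affine ✗ (n ×2 used more than once (contraction))
relevant ✓ (none of a, e, n goes unused)
unrestricted ✓ (well-typed at (C -> C -> C) -> C -> C; no restrictions here)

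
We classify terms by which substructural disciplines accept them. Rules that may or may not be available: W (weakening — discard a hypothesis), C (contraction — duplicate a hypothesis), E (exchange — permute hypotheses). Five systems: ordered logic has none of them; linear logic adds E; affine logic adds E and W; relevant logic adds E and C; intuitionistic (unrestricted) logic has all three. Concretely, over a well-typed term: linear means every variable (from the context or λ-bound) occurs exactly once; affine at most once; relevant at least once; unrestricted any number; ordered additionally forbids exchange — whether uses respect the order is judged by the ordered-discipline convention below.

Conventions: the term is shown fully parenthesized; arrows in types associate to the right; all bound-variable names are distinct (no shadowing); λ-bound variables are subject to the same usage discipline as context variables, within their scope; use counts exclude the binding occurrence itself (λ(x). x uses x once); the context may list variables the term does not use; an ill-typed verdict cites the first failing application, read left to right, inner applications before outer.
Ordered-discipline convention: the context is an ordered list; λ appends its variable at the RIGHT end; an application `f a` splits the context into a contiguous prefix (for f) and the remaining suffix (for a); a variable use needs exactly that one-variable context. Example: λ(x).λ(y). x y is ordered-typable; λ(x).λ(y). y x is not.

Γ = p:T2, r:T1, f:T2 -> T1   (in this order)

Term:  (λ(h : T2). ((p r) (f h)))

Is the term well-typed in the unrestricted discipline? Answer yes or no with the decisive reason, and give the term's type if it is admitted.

no — fails simple typing
counts: p: 1×, r: 1×, f: 1×, h (bound): 1×
use order (left to right): p, r, f, h
typing: ill-typed: non-arrow in function slot: T2
per-discipline verdicts: ordered ✗ · linear ✗ · affine ✗ · relevant ✗ · unrestricted ✗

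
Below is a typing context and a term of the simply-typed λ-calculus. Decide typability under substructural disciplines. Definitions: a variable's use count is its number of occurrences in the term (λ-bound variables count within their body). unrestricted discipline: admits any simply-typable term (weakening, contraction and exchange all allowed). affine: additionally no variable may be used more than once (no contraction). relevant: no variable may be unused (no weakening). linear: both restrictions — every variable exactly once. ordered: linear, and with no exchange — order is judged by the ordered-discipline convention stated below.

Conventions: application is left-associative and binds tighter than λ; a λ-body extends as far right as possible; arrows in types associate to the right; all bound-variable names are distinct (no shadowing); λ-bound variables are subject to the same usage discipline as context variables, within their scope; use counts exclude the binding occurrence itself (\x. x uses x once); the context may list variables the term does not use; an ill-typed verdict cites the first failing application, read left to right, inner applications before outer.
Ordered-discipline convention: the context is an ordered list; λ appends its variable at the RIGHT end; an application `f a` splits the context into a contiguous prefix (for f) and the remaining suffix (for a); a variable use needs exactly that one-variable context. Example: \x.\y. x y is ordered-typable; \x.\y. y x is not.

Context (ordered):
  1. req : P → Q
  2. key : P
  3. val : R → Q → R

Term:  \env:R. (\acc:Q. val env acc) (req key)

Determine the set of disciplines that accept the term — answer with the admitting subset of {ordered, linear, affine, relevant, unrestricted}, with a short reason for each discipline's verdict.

admitting disciplines: linear, affine, relevant, unrestricted
counts: req: 1×; key: 1×; val: 1×; env [bound]: 1×; acc [bound]: 1×
order of uses: val, env, acc, req, key
typing: well-typed at R → R
ordered ✗ (needs exchange: uses follow val, env, acc, req, key)
linear ✓ (each of req, key, val, env, acc used exactly once)
affine ✓ (req, key, val, env, acc: no repeats, contraction unneeded)
relevant ✓ (at least one use each (req, key, val, env, acc))
unrestricted ✓ (typability at R → R is all that's needed)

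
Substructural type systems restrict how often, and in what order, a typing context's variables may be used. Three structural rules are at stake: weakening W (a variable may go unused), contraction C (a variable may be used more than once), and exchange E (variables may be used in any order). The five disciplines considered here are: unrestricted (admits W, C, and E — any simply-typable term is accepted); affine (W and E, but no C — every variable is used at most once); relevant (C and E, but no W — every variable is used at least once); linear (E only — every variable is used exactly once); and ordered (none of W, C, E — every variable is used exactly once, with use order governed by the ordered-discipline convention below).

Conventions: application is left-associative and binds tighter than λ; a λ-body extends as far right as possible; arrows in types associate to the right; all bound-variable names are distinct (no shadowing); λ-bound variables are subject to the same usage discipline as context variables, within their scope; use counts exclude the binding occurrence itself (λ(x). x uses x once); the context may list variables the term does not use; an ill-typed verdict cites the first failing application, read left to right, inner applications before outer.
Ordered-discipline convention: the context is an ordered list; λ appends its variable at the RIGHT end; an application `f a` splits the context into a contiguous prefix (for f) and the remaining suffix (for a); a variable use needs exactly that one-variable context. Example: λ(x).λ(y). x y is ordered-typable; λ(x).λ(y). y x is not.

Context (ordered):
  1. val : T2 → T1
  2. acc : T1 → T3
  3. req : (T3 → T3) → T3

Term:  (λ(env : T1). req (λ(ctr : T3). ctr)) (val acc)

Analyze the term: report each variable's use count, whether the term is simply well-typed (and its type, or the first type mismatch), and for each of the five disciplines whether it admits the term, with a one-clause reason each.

usage: val: 1×; acc: 1×; req: 1×; env (bound): 0×; ctr (bound): 1×
use order (left to right): req, ctr, val, acc
typing: ill-typed: a function awaiting T2 gets T1 → T3
ordered: ✗ — not simply typable
linear: ✗ — fails simple typing
affine: ✗ — a type mismatch blocks all five
relevant: ✗ — the type mismatch rejects it
unrestricted: ✗ — not simply typable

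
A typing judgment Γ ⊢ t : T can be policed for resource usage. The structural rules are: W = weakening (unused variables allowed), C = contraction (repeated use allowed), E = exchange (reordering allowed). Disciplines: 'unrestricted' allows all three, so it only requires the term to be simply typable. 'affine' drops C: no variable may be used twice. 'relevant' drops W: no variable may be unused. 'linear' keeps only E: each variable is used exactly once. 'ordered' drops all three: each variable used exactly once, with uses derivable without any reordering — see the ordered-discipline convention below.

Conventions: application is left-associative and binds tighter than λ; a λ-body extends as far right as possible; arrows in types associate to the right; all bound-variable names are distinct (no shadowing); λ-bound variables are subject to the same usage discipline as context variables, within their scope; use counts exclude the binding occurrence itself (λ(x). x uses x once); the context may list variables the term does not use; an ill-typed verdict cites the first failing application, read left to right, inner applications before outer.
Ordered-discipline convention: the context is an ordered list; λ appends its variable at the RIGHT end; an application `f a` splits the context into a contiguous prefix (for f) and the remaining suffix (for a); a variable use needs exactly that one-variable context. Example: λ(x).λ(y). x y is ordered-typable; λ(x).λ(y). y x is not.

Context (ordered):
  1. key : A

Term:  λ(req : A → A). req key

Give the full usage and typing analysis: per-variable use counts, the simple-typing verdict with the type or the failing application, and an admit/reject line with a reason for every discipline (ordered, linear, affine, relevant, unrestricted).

use counts: key: 1, req (bound): 1
order of uses: req, key
typing: well-typed at (A → A) → A
ordered: ✗, needs exchange: uses follow req, key
linear: ✓, single use per variable (key, req)
affine: ✓, key, req: no repeats, contraction unneeded
relevant: ✓, none of key, req goes unused
unrestricted: ✓, type-checks ((A → A) → A) and nothing is barred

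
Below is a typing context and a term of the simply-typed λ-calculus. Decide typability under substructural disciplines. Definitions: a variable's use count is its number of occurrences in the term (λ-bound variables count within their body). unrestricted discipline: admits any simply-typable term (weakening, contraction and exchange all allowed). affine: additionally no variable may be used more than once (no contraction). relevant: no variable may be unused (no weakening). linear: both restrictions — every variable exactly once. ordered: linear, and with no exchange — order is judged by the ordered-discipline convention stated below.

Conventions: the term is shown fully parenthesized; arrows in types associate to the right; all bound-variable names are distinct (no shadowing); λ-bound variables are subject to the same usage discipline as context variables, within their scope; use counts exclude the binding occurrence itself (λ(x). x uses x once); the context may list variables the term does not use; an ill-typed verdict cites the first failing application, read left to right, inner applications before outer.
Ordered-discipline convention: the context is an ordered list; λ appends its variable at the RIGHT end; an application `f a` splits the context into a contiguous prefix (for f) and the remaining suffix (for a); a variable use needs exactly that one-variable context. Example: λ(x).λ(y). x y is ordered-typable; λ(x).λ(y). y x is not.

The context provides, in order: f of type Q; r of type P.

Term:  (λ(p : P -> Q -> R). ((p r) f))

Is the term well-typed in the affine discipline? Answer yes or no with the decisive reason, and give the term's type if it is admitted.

yes — none of f, r, p used more than once; term : (P -> Q -> R) -> R
counts: f: 1×, r: 1×, p (λ-bound): 1×
order of uses: p, r, f
typing: ✓ — (P -> Q -> R) -> R
across the five disciplines: ordered ✗, linear ✓, affine ✓, relevant ✓, unrestricted ✓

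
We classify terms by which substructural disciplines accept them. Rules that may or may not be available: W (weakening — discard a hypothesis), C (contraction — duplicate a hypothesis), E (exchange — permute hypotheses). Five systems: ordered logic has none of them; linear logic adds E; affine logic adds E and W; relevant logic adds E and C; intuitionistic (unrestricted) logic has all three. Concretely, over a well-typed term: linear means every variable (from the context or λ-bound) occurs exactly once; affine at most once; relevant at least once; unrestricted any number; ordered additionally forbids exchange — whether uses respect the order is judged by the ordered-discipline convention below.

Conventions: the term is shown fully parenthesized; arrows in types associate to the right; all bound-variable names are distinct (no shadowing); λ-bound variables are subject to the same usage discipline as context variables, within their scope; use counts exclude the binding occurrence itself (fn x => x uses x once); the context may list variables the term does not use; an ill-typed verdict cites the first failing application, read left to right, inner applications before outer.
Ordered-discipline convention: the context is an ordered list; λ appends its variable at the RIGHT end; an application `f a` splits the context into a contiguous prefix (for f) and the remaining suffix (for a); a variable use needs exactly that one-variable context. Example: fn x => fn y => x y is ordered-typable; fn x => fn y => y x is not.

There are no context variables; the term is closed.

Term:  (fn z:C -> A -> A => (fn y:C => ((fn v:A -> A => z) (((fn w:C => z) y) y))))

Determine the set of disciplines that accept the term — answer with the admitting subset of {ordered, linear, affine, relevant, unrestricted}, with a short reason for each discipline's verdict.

admitted in: unrestricted
use counts: z (λ-bound): 2×, y (λ-bound): 2×, v (λ-bound): 0×, w (λ-bound): 0×
order of uses: z, z, y, y
typing: well-typed — term : (C -> A -> A) -> C -> C -> A -> A
ordered ✗ (needs contraction — z ×2, y ×2; needs weakening: v, w unused)
linear ✗ (needs contraction — z ×2, y ×2; needs weakening: v, w unused)
affine ✗ (needs contraction — z ×2, y ×2)
relevant ✗ (needs weakening: v, w unused)
unrestricted ✓ (typability at (C -> A -> A) -> C -> C -> A -> A is all that's needed)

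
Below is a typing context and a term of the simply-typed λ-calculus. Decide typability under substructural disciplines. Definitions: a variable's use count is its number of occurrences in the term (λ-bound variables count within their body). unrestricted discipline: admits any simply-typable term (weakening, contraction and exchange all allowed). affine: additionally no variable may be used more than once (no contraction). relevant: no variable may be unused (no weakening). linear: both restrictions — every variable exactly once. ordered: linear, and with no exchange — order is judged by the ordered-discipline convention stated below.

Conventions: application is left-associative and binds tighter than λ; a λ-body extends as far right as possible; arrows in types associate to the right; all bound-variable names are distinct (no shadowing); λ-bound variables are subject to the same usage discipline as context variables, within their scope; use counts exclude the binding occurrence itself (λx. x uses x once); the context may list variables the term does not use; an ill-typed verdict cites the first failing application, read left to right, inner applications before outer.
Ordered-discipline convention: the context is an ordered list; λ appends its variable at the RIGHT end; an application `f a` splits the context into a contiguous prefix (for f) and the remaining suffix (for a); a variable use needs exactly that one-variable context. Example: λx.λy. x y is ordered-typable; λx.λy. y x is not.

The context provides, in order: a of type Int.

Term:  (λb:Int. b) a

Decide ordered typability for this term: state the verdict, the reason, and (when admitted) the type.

yes — a, b once each; derivable with no W/C/E; term : Int
use counts: a: 1×; b (λ-bound): 1×
use order (left to right): b, a
typing: ✓ — Int
per-discipline verdicts: ordered ✓, linear ✓, affine ✓, relevant ✓, unrestricted ✓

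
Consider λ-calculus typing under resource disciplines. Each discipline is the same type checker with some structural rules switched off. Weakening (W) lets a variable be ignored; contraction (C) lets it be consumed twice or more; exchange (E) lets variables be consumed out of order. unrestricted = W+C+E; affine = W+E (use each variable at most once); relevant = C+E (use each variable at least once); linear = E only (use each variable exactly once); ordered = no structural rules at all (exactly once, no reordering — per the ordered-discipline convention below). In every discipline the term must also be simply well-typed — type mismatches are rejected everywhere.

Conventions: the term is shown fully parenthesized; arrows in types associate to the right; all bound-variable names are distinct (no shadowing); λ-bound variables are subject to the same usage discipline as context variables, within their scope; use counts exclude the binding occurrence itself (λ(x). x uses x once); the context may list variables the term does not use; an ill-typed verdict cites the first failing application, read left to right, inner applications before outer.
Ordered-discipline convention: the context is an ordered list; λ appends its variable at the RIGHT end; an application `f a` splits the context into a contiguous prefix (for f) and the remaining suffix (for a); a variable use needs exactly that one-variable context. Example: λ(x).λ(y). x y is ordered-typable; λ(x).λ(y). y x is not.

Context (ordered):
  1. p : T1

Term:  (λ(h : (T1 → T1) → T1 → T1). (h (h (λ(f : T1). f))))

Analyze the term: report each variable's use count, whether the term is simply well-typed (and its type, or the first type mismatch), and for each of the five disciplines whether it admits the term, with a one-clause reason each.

use counts: p: 0; h (λ-bound): 2; f (λ-bound): 1
uses in reading order: h, h, f
typing: ✓ — ((T1 → T1) → T1 → T1) → T1 → T1
ordered: ✗, repeated use of h ×2; unused: p — weakening required
linear: ✗, repeated use of h ×2; unused: p — weakening required
affine: ✗, repeated use of h ×2
relevant: ✗, unused: p — weakening required
unrestricted: ✓, well-typed at ((T1 → T1) → T1 → T1) → T1 → T1; no restrictions here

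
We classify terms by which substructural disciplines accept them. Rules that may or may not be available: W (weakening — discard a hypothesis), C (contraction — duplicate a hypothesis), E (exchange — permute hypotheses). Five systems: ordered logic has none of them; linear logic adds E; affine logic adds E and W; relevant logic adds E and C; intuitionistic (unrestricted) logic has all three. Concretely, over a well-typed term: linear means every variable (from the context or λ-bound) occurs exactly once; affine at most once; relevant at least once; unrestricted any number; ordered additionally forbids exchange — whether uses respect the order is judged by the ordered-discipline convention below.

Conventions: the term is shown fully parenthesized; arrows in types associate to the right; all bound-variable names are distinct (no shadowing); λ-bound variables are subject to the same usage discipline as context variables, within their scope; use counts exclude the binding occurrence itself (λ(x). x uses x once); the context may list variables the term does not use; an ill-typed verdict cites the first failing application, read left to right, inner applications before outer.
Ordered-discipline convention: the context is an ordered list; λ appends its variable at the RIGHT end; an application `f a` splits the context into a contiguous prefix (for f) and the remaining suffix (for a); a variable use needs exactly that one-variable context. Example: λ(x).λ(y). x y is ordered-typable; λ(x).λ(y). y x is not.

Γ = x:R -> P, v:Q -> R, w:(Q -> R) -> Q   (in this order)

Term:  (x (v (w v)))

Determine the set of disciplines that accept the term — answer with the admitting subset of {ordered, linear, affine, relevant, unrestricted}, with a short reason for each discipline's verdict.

admitted in: relevant, unrestricted
use counts: x: 1, v: 2, w: 1
uses in reading order: x, v, w, v
typing: well-typed — term : P
ordered: ✗, needs contraction — v ×2
linear: ✗, needs contraction — v ×2
affine: ✗, needs contraction — v ×2
relevant: ✓, none of x, v, w goes unused
unrestricted: ✓, typability at P is all that's needed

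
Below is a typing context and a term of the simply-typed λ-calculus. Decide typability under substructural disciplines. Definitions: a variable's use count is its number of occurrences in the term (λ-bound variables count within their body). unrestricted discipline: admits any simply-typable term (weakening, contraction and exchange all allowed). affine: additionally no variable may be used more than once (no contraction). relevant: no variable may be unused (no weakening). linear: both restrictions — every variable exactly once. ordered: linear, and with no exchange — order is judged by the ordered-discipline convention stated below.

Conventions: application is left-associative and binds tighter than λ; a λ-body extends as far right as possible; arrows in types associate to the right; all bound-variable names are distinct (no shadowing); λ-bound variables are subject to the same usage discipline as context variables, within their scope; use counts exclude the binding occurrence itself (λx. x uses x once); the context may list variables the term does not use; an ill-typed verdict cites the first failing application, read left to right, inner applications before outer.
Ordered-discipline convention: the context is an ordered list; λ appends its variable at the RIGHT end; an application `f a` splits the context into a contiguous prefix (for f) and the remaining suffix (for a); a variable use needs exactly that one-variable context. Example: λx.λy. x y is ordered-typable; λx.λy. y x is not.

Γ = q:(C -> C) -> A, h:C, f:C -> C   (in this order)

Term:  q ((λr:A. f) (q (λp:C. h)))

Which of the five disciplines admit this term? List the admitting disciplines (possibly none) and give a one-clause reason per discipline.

accepted by: unrestricted
variable uses: q: 2×, h: 1×, f: 1×, r (bound): 0×, p (bound): 0×
order of uses: q, f, q, h
typing: well-typed — term : A
ordered: ✗ — q ×2 used more than once (contraction); r, p left unused
linear: ✗ — q ×2 used more than once (contraction); r, p left unused
affine: ✗ — q ×2 used more than once (contraction)
relevant: ✗ — r, p left unused
unrestricted: ✓ — simply typable at A; W, C, E all held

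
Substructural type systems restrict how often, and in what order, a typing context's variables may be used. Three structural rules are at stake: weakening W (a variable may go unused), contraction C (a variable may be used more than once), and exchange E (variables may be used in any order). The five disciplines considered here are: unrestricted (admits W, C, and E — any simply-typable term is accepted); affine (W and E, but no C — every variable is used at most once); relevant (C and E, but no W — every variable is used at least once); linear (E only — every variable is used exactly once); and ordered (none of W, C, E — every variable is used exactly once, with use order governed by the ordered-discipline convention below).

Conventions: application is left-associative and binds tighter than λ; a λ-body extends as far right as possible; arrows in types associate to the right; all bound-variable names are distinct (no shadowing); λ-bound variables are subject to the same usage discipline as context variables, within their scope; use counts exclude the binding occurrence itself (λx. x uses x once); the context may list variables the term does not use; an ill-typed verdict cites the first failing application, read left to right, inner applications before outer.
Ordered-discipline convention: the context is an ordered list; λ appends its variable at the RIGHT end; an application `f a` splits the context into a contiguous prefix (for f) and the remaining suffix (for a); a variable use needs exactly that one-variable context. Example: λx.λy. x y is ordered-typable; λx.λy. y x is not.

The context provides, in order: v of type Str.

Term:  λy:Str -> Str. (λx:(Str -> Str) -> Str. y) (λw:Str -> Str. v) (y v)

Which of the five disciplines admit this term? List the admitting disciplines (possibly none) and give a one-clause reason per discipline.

admitting disciplines: unrestricted
usage: v=2; y (λ-bound)=2; x (λ-bound)=0; w (λ-bound)=0
order of uses: y, v, y, v
typing: ✓ — (Str -> Str) -> Str
ordered: ✗ — uses contraction: v ×2, y ×2; x, w left unused
linear: ✗ — uses contraction: v ×2, y ×2; x, w left unused
affine: ✗ — uses contraction: v ×2, y ×2
relevant: ✗ — x, w left unused
unrestricted: ✓ — well-typed at (Str -> Str) -> Str; no restrictions here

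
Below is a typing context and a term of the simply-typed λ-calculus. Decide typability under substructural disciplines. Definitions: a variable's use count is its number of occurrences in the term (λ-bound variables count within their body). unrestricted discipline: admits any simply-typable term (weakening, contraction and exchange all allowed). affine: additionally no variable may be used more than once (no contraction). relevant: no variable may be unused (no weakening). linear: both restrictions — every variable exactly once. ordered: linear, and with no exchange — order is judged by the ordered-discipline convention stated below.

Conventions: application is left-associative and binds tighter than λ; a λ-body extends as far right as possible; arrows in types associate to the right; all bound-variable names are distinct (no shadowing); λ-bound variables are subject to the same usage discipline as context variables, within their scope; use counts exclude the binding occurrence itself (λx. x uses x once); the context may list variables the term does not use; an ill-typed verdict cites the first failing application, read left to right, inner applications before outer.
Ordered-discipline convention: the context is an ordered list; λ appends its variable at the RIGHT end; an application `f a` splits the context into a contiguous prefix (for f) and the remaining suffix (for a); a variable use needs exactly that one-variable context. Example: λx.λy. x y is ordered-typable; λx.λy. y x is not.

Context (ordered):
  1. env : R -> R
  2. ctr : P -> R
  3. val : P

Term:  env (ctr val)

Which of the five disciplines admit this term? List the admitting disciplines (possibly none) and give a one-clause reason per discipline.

admitted in: ordered, linear, affine, relevant, unrestricted
variable uses: env: 1; ctr: 1; val: 1
order of uses: env, ctr, val
typing: well-typed — term : R
ordered ✓ (env, ctr, val once each; derivable with no W/C/E)
linear ✓ (each of env, ctr, val used exactly once)
affine ✓ (at most one use each (env, ctr, val))
relevant ✓ (env, ctr, val: all used, weakening unneeded)
unrestricted ✓ (well-typed at R; no restrictions here)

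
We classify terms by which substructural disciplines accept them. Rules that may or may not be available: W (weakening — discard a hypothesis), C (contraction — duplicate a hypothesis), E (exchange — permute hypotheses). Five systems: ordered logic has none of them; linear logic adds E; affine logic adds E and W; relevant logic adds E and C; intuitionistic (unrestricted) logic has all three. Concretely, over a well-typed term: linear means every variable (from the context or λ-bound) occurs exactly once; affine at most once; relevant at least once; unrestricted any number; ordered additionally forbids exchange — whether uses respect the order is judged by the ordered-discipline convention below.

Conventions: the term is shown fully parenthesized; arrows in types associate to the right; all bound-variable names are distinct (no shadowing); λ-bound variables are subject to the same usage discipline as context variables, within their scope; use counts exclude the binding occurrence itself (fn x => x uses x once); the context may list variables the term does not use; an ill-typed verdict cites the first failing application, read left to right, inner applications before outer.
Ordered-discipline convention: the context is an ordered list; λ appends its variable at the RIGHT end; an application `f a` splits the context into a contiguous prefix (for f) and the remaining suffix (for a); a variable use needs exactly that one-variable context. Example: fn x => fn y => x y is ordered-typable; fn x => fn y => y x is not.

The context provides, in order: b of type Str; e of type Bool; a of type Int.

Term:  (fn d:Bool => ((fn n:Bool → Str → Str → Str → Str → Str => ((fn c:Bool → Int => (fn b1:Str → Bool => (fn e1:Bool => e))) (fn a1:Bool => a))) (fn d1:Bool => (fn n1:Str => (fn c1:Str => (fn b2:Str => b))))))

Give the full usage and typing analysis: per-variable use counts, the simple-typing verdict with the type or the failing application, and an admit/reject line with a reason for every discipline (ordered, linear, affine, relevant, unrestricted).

counts: b: 1×; e: 1×; a: 1×; d (λ-bound): 0×; n (λ-bound): 0×; c (λ-bound): 0×; b1 (λ-bound): 0×; e1 (λ-bound): 0×; a1 (λ-bound): 0×; d1 (λ-bound): 0×; n1 (λ-bound): 0×; c1 (λ-bound): 0×; b2 (λ-bound): 0×
order of uses: e, a, b
typing: ill-typed: an application expects Bool → Str → Str → Str → Str → Str but receives Bool → Str → Str → Str → Str
ordered: ✗, fails simple typing
linear: ✗, a type mismatch blocks all five
affine: ✗, the type mismatch rejects it
relevant: ✗, not simply typable
unrestricted: ✗, fails simple typing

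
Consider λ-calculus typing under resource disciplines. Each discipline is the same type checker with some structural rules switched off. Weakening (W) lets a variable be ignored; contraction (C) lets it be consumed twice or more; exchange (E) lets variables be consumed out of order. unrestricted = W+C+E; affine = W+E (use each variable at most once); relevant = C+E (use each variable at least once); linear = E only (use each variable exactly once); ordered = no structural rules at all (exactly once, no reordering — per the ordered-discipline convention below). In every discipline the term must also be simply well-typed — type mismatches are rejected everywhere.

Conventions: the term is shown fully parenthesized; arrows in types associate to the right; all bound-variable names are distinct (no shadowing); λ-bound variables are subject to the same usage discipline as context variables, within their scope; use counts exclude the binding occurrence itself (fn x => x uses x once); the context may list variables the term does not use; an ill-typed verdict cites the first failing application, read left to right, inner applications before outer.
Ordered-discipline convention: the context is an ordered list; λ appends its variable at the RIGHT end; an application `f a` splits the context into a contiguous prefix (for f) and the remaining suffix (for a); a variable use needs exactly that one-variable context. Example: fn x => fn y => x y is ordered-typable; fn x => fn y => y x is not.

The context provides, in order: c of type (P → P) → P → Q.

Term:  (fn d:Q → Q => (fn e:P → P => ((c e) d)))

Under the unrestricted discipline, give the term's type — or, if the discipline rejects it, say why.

not well-typed under unrestricted — a type mismatch blocks all five
variable uses: c ×1; d [bound] ×1; e [bound] ×1
order of uses: c, e, d
typing: ill-typed: argument of type Q → Q where P is required
per-discipline verdicts: ordered ✗ · linear ✗ · affine ✗ · relevant ✗ · unrestricted ✗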